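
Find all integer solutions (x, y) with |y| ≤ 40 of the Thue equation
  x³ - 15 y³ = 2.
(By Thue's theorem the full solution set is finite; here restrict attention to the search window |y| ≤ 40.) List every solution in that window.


The equation is x³ - 15y³ = 2. For fixed y, x³ = 15·y³ + 2, so a solution requires the RHS to be a perfect cube.
Strategy: iterate y from -40 to 40, compute RHS = 15·y³ + 2, and check whether it is a (positive or negative) perfect cube.
Check small values of y:
  y = 0: RHS = 2 is not a perfect cube.
  y = 1: RHS = 17 is not a perfect cube.
  y = -1: RHS = -13 is not a perfect cube.
  y = 2: RHS = 122 is not a perfect cube.
  y = -2: RHS = -118 is not a perfect cube.
  y = 3: RHS = 407 is not a perfect cube.
  y = -3: RHS = -403 is not a perfect cube.
Continuing the search up to |y| = 40 finds no solutions either.
No (x, y) in the scanned range satisfies the equation.

No integer solutions with |y| ≤ 40.


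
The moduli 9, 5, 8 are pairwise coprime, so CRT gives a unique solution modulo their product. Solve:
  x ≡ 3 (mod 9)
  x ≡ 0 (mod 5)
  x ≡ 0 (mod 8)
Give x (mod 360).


Moduli 9, 5, 8 are pairwise coprime; by CRT there is a unique solution modulo M = 9 · 5 · 8 = 360.
Solve pairwise, accumulating the modulus:
  Start with x ≡ 3 (mod 9).
  Combine with x ≡ 0 (mod 5): since gcd(9, 5) = 1, we get a unique residue mod 45.
    Write x = 3 + 9·t and substitute into x ≡ 0 (mod 5): 9·t ≡ 0 − 3 = -3 (mod 5).
    Reduce coefficients mod 5: 4·t ≡ 2 (mod 5).
    The inverse of 4 mod 5 is 4 (since 4·4 = 16 = 3·5 + 1), so t ≡ 4·2 = 8 ≡ 3 (mod 5).
    Then x = 3 + 9·3 = 30, valid modulo lcm(9, 5) = 45: x ≡ 30 (mod 45).
  Combine with x ≡ 0 (mod 8): since gcd(45, 8) = 1, we get a unique residue mod 360.
    Write x = 30 + 45·t and substitute into x ≡ 0 (mod 8): 45·t ≡ 0 − 30 = -30 (mod 8).
    Reduce coefficients mod 8: 5·t ≡ 2 (mod 8).
    The inverse of 5 mod 8 is 5 (since 5·5 = 25 = 3·8 + 1), so t ≡ 5·2 = 10 ≡ 2 (mod 8).
    Then x = 30 + 45·2 = 120, valid modulo lcm(45, 8) = 360: x ≡ 120 (mod 360).
Verify: 120 mod 9 = 3 ✓, 120 mod 5 = 0 ✓, 120 mod 8 = 0 ✓.

x ≡ 120 (mod 360).


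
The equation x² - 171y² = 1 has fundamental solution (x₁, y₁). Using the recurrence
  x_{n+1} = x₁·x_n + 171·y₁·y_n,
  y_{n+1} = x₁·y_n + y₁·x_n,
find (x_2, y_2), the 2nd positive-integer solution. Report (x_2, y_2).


Step 1: Find the fundamental solution (x₁, y₁) of x² - 171y² = 1.
  Expand √171 as a continued fraction. a₀ = ⌊√171⌋ = 13; iterate m_{k+1} = d_k·a_k − m_k, d_{k+1} = (171 − m_{k+1}²)/d_k, a_{k+1} = ⌊(a₀ + m_{k+1})/d_{k+1}⌋ (starting m₀ = 0, d₀ = 1), with convergents p_k = a_k·p_{k-1} + p_{k-2}, q_k = a_k·q_{k-1} + q_{k-2} (p₋₁ = 1, q₋₁ = 0):
  k = 0: a₀ = 13; p₀/q₀ = 13/1; p₀² − 171·q₀² = 169 − 171 = -2.
  k = 1: m = 13, d = 2, a = ⌊(13 + 13)/2⌋ = 13; p/q = (13·13 + 1)/(13·1 + 0) = 170/13; p² − 171·q² = 28900 − 28899 = 1.
  The first convergent with p² − 171·q² = 1 gives the fundamental solution (x₁, y₁) = (170, 13).
Step 2: Apply the recurrence (x_{n+1}, y_{n+1}) = (x₁x_n + 171y₁y_n, x₁y_n + y₁x_n) repeatedly.
  From (x_1, y_1) = (170, 13): x_2 = 170·170 + 171·13·13 = 57799; y_2 = 170·13 + 13·170 = 4420.
Step 3: Verify x_2² - 171·y_2² = 3340724401 - 3340724400 = 1 (should be 1). ✓

(x_1, y_1) = (170, 13); (x_2, y_2) = (57799, 4420).


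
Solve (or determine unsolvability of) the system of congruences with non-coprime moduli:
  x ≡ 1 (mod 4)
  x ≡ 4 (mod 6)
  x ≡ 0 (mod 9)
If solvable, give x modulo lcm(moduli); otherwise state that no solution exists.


Moduli 4, 6, 9 are not pairwise coprime, so CRT works modulo lcm(m_i) when all pairwise compatibility conditions hold.
Pairwise compatibility: gcd(m_i, m_j) must divide a_i - a_j for every pair.
Merge one congruence at a time:
  Start: x ≡ 1 (mod 4).
  Combine with x ≡ 4 (mod 6): gcd(4, 6) = 2, and 4 - 1 = 3 is NOT divisible by 2.
    ⇒ system is inconsistent (no integer solution).

No solution (the system is inconsistent).


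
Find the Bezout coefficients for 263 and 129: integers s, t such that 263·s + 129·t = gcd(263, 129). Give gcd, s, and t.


Euclidean algorithm on (263, 129) — divide until remainder is 0:
  263 = 2 · 129 + 5
  129 = 25 · 5 + 4
  5 = 1 · 4 + 1
  4 = 4 · 1 + 0
gcd(263, 129) = 1.
Track Bezout coefficients alongside the remainders: start with r₀ = 263 = a·1 + b·0 (s = 1, t = 0) and r₁ = 129 = a·0 + b·1 (s = 0, t = 1); each new remainder r_{k+1} = r_{k-1} − q_k·r_k inherits s_{k+1} = s_{k-1} − q_k·s_k, t_{k+1} = t_{k-1} − q_k·t_k, so r_k = a·s_k + b·t_k at every step:
  q = 2: r = 5, s = 1 − 2·0 = 1, t = 0 − 2·1 = -2  (check: 263·1 + 129·(-2) = 5)
  q = 25: r = 4, s = 0 − 25·1 = -25, t = 1 − 25·(-2) = 51  (check: 263·(-25) + 129·51 = 4)
  q = 1: r = 1, s = 1 − 1·(-25) = 26, t = -2 − 1·51 = -53  (check: 263·26 + 129·(-53) = 1)
The row with r = 1 (the gcd) gives the Bezout coefficients s = 26, t = -53.
Result: 263 · (26) + 129 · (-53) = 1.

gcd(263, 129) = 1; s = 26, t = -53 (check: 263·26 + 129·(-53) = 1).


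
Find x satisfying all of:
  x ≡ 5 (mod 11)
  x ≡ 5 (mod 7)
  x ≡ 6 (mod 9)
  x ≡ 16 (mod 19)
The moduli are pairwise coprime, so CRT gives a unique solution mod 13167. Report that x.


Product of moduli M = 11 · 7 · 9 · 19 = 13167.
Merge one congruence at a time:
  Start: x ≡ 5 (mod 11).
  Combine with x ≡ 5 (mod 7); new modulus lcm = 77.
    Write x = 5 + 11·t and substitute into x ≡ 5 (mod 7): 11·t ≡ 5 − 5 = 0 (mod 7).
    Reduce coefficients mod 7: 4·t ≡ 0 (mod 7).
    The inverse of 4 mod 7 is 2 (since 4·2 = 8 = 1·7 + 1), so t ≡ 2·0 = 0 ≡ 0 (mod 7).
    Then x = 5 + 11·0 = 5, valid modulo lcm(11, 7) = 77: x ≡ 5 (mod 77).
  Combine with x ≡ 6 (mod 9); new modulus lcm = 693.
    Write x = 5 + 77·t and substitute into x ≡ 6 (mod 9): 77·t ≡ 6 − 5 = 1 (mod 9).
    Reduce coefficients mod 9: 5·t ≡ 1 (mod 9).
    The inverse of 5 mod 9 is 2 (since 5·2 = 10 = 1·9 + 1), so t ≡ 2·1 = 2 ≡ 2 (mod 9).
    Then x = 5 + 77·2 = 159, valid modulo lcm(77, 9) = 693: x ≡ 159 (mod 693).
  Combine with x ≡ 16 (mod 19); new modulus lcm = 13167.
    Write x = 159 + 693·t and substitute into x ≡ 16 (mod 19): 693·t ≡ 16 − 159 = -143 (mod 19).
    Reduce coefficients mod 19: 9·t ≡ 9 (mod 19).
    The inverse of 9 mod 19 is 17 (since 9·17 = 153 = 8·19 + 1), so t ≡ 17·9 = 153 ≡ 1 (mod 19).
    Then x = 159 + 693·1 = 852, valid modulo lcm(693, 19) = 13167: x ≡ 852 (mod 13167).
Verify against each original: 852 mod 11 = 5, 852 mod 7 = 5, 852 mod 9 = 6, 852 mod 19 = 16.

x ≡ 852 (mod 13167).


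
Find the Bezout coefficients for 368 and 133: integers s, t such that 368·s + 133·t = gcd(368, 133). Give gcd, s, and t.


Euclidean algorithm on (368, 133) — divide until remainder is 0:
  368 = 2 · 133 + 102
  133 = 1 · 102 + 31
  102 = 3 · 31 + 9
  31 = 3 · 9 + 4
  9 = 2 · 4 + 1
  4 = 4 · 1 + 0
gcd(368, 133) = 1.
Track Bezout coefficients alongside the remainders: start with r₀ = 368 = a·1 + b·0 (s = 1, t = 0) and r₁ = 133 = a·0 + b·1 (s = 0, t = 1); each new remainder r_{k+1} = r_{k-1} − q_k·r_k inherits s_{k+1} = s_{k-1} − q_k·s_k, t_{k+1} = t_{k-1} − q_k·t_k, so r_k = a·s_k + b·t_k at every step:
  q = 2: r = 102, s = 1 − 2·0 = 1, t = 0 − 2·1 = -2  (check: 368·1 + 133·(-2) = 102)
  q = 1: r = 31, s = 0 − 1·1 = -1, t = 1 − 1·(-2) = 3  (check: 368·(-1) + 133·3 = 31)
  q = 3: r = 9, s = 1 − 3·(-1) = 4, t = -2 − 3·3 = -11  (check: 368·4 + 133·(-11) = 9)
  q = 3: r = 4, s = -1 − 3·4 = -13, t = 3 − 3·(-11) = 36  (check: 368·(-13) + 133·36 = 4)
  q = 2: r = 1, s = 4 − 2·(-13) = 30, t = -11 − 2·36 = -83  (check: 368·30 + 133·(-83) = 1)
The row with r = 1 (the gcd) gives the Bezout coefficients s = 30, t = -83.
Result: 368 · (30) + 133 · (-83) = 1.

gcd(368, 133) = 1; s = 30, t = -83 (check: 368·30 + 133·(-83) = 1).


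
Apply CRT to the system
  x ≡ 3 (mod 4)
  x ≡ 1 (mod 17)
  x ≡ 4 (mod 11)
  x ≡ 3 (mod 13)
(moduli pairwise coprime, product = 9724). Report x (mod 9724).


Product of moduli M = 4 · 17 · 11 · 13 = 9724.
Merge one congruence at a time:
  Start: x ≡ 3 (mod 4).
  Combine with x ≡ 1 (mod 17); new modulus lcm = 68.
    Write x = 3 + 4·t and substitute into x ≡ 1 (mod 17): 4·t ≡ 1 − 3 = -2 (mod 17).
    Reduce coefficients mod 17: 4·t ≡ 15 (mod 17).
    The inverse of 4 mod 17 is 13 (since 4·13 = 52 = 3·17 + 1), so t ≡ 13·15 = 195 ≡ 8 (mod 17).
    Then x = 3 + 4·8 = 35, valid modulo lcm(4, 17) = 68: x ≡ 35 (mod 68).
  Combine with x ≡ 4 (mod 11); new modulus lcm = 748.
    Write x = 35 + 68·t and substitute into x ≡ 4 (mod 11): 68·t ≡ 4 − 35 = -31 (mod 11).
    Reduce coefficients mod 11: 2·t ≡ 2 (mod 11).
    The inverse of 2 mod 11 is 6 (since 2·6 = 12 = 1·11 + 1), so t ≡ 6·2 = 12 ≡ 1 (mod 11).
    Then x = 35 + 68·1 = 103, valid modulo lcm(68, 11) = 748: x ≡ 103 (mod 748).
  Combine with x ≡ 3 (mod 13); new modulus lcm = 9724.
    Write x = 103 + 748·t and substitute into x ≡ 3 (mod 13): 748·t ≡ 3 − 103 = -100 (mod 13).
    Reduce coefficients mod 13: 7·t ≡ 4 (mod 13).
    The inverse of 7 mod 13 is 2 (since 7·2 = 14 = 1·13 + 1), so t ≡ 2·4 = 8 ≡ 8 (mod 13).
    Then x = 103 + 748·8 = 6087, valid modulo lcm(748, 13) = 9724: x ≡ 6087 (mod 9724).
Verify against each original: 6087 mod 4 = 3, 6087 mod 17 = 1, 6087 mod 11 = 4, 6087 mod 13 = 3.

x ≡ 6087 (mod 9724).


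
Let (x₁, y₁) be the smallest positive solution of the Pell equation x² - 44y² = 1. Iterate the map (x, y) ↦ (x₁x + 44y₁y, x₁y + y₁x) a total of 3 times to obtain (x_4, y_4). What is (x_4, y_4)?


Step 1: Find the fundamental solution (x₁, y₁) of x² - 44y² = 1.
  Expand √44 as a continued fraction. a₀ = ⌊√44⌋ = 6; iterate m_{k+1} = d_k·a_k − m_k, d_{k+1} = (44 − m_{k+1}²)/d_k, a_{k+1} = ⌊(a₀ + m_{k+1})/d_{k+1}⌋ (starting m₀ = 0, d₀ = 1), with convergents p_k = a_k·p_{k-1} + p_{k-2}, q_k = a_k·q_{k-1} + q_{k-2} (p₋₁ = 1, q₋₁ = 0):
  k = 0: a₀ = 6; p₀/q₀ = 6/1; p₀² − 44·q₀² = 36 − 44 = -8.
  k = 1: m = 6, d = 8, a = ⌊(6 + 6)/8⌋ = 1; p/q = (1·6 + 1)/(1·1 + 0) = 7/1; p² − 44·q² = 49 − 44 = 5.
  k = 2: m = 2, d = 5, a = ⌊(6 + 2)/5⌋ = 1; p/q = (1·7 + 6)/(1·1 + 1) = 13/2; p² − 44·q² = 169 − 176 = -7.
  k = 3: m = 3, d = 7, a = ⌊(6 + 3)/7⌋ = 1; p/q = (1·13 + 7)/(1·2 + 1) = 20/3; p² − 44·q² = 400 − 396 = 4.
  k = 4: m = 4, d = 4, a = ⌊(6 + 4)/4⌋ = 2; p/q = (2·20 + 13)/(2·3 + 2) = 53/8; p² − 44·q² = 2809 − 2816 = -7.
  k = 5: m = 4, d = 7, a = ⌊(6 + 4)/7⌋ = 1; p/q = (1·53 + 20)/(1·8 + 3) = 73/11; p² − 44·q² = 5329 − 5324 = 5.
  k = 6: m = 3, d = 5, a = ⌊(6 + 3)/5⌋ = 1; p/q = (1·73 + 53)/(1·11 + 8) = 126/19; p² − 44·q² = 15876 − 15884 = -8.
  k = 7: m = 2, d = 8, a = ⌊(6 + 2)/8⌋ = 1; p/q = (1·126 + 73)/(1·19 + 11) = 199/30; p² − 44·q² = 39601 − 39600 = 1.
  The first convergent with p² − 44·q² = 1 gives the fundamental solution (x₁, y₁) = (199, 30).
Step 2: Apply the recurrence (x_{n+1}, y_{n+1}) = (x₁x_n + 44y₁y_n, x₁y_n + y₁x_n) repeatedly.
  From (x_1, y_1) = (199, 30): x_2 = 199·199 + 44·30·30 = 79201; y_2 = 199·30 + 30·199 = 11940.
  From (x_2, y_2) = (79201, 11940): x_3 = 199·79201 + 44·30·11940 = 31521799; y_3 = 199·11940 + 30·79201 = 4752090.
  From (x_3, y_3) = (31521799, 4752090): x_4 = 199·31521799 + 44·30·4752090 = 12545596801; y_4 = 199·4752090 + 30·31521799 = 1891319880.
Step 3: Verify x_4² - 44·y_4² = 157391999093261433601 - 157391999093261433600 = 1 (should be 1). ✓

(x_1, y_1) = (199, 30); (x_4, y_4) = (12545596801, 1891319880).


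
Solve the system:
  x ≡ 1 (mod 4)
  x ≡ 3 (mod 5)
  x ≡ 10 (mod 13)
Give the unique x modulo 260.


Moduli 4, 5, 13 are pairwise coprime; by CRT there is a unique solution modulo M = 4 · 5 · 13 = 260.
Solve pairwise, accumulating the modulus:
  Start with x ≡ 1 (mod 4).
  Combine with x ≡ 3 (mod 5): since gcd(4, 5) = 1, we get a unique residue mod 20.
    Write x = 1 + 4·t and substitute into x ≡ 3 (mod 5): 4·t ≡ 3 − 1 = 2 (mod 5).
    The inverse of 4 mod 5 is 4 (since 4·4 = 16 = 3·5 + 1), so t ≡ 4·2 = 8 ≡ 3 (mod 5).
    Then x = 1 + 4·3 = 13, valid modulo lcm(4, 5) = 20: x ≡ 13 (mod 20).
  Combine with x ≡ 10 (mod 13): since gcd(20, 13) = 1, we get a unique residue mod 260.
    Write x = 13 + 20·t and substitute into x ≡ 10 (mod 13): 20·t ≡ 10 − 13 = -3 (mod 13).
    Reduce coefficients mod 13: 7·t ≡ 10 (mod 13).
    The inverse of 7 mod 13 is 2 (since 7·2 = 14 = 1·13 + 1), so t ≡ 2·10 = 20 ≡ 7 (mod 13).
    Then x = 13 + 20·7 = 153, valid modulo lcm(20, 13) = 260: x ≡ 153 (mod 260).
Verify: 153 mod 4 = 1 ✓, 153 mod 5 = 3 ✓, 153 mod 13 = 10 ✓.

x ≡ 153 (mod 260).


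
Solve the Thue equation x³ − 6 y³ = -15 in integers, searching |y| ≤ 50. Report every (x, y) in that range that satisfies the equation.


The equation is x³ - 6y³ = -15. For fixed y, x³ = 6·y³ − 15, so a solution requires the RHS to be a perfect cube.
Strategy: iterate y from -50 to 50, compute RHS = 6·y³ − 15, and check whether it is a (positive or negative) perfect cube.
Check small values of y:
  y = 0: RHS = -15 is not a perfect cube.
  y = 1: RHS = -9 is not a perfect cube.
  y = -1: RHS = -21 is not a perfect cube.
  y = 2: RHS = 33 is not a perfect cube.
  y = -2: RHS = -63 is not a perfect cube.
  y = 3: RHS = 147 is not a perfect cube.
  y = -3: RHS = -177 is not a perfect cube.
Continuing the search up to |y| = 50 finds no solutions either.
No (x, y) in the scanned range satisfies the equation.

No integer solutions with |y| ≤ 50.


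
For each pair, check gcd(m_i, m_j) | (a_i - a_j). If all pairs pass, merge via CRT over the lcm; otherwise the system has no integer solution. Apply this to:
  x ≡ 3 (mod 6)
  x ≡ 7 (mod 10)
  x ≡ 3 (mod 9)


Moduli 6, 10, 9 are not pairwise coprime, so CRT works modulo lcm(m_i) when all pairwise compatibility conditions hold.
Pairwise compatibility: gcd(m_i, m_j) must divide a_i - a_j for every pair.
Merge one congruence at a time:
  Start: x ≡ 3 (mod 6).
  Combine with x ≡ 7 (mod 10): gcd(6, 10) = 2; 7 - 3 = 4, which IS divisible by 2, so compatible.
    Write x = 3 + 6·t and substitute into x ≡ 7 (mod 10): 6·t ≡ 7 − 3 = 4 (mod 10).
    Divide the congruence (and modulus) by g = 2: 3·t ≡ 2 (mod 5).
    The inverse of 3 mod 5 is 2 (since 3·2 = 6 = 1·5 + 1), so t ≡ 2·2 = 4 ≡ 4 (mod 5).
    Then x = 3 + 6·4 = 27, valid modulo lcm(6, 10) = 30: x ≡ 27 (mod 30).
  Combine with x ≡ 3 (mod 9): gcd(30, 9) = 3; 3 - 27 = -24, which IS divisible by 3, so compatible.
    Write x = 27 + 30·t and substitute into x ≡ 3 (mod 9): 30·t ≡ 3 − 27 = -24 (mod 9).
    Divide the congruence (and modulus) by g = 3: 10·t ≡ -8 (mod 3).
    Reduce coefficients mod 3: 1·t ≡ 1 (mod 3).
    So t ≡ 1 (mod 3).
    Then x = 27 + 30·1 = 57, valid modulo lcm(30, 9) = 90: x ≡ 57 (mod 90).
Verify: 57 mod 6 = 3, 57 mod 10 = 7, 57 mod 9 = 3.

x ≡ 57 (mod 90).


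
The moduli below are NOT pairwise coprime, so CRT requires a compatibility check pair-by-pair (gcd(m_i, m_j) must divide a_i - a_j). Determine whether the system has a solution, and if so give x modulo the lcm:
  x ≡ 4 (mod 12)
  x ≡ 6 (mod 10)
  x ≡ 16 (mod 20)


Moduli 12, 10, 20 are not pairwise coprime, so CRT works modulo lcm(m_i) when all pairwise compatibility conditions hold.
Pairwise compatibility: gcd(m_i, m_j) must divide a_i - a_j for every pair.
Merge one congruence at a time:
  Start: x ≡ 4 (mod 12).
  Combine with x ≡ 6 (mod 10): gcd(12, 10) = 2; 6 - 4 = 2, which IS divisible by 2, so compatible.
    Write x = 4 + 12·t and substitute into x ≡ 6 (mod 10): 12·t ≡ 6 − 4 = 2 (mod 10).
    Divide the congruence (and modulus) by g = 2: 6·t ≡ 1 (mod 5).
    Reduce coefficients mod 5: 1·t ≡ 1 (mod 5).
    So t ≡ 1 (mod 5).
    Then x = 4 + 12·1 = 16, valid modulo lcm(12, 10) = 60: x ≡ 16 (mod 60).
  Combine with x ≡ 16 (mod 20): gcd(60, 20) = 20; 16 - 16 = 0, which IS divisible by 20, so compatible.
    Write x = 16 + 60·t and substitute into x ≡ 16 (mod 20): 60·t ≡ 16 − 16 = 0 (mod 20).
    Divide the congruence (and modulus) by g = 20: 3·t ≡ 0 (mod 1).
    Modulo 1 every t works; take t = 0.
    Then x = 16 + 60·0 = 16, valid modulo lcm(60, 20) = 60: x ≡ 16 (mod 60).
Verify: 16 mod 12 = 4, 16 mod 10 = 6, 16 mod 20 = 16.

x ≡ 16 (mod 60).


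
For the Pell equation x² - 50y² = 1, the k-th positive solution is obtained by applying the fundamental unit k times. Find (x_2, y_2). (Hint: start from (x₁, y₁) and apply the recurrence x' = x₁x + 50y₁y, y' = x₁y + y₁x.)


Step 1: Find the fundamental solution (x₁, y₁) of x² - 50y² = 1.
  Expand √50 as a continued fraction. a₀ = ⌊√50⌋ = 7; iterate m_{k+1} = d_k·a_k − m_k, d_{k+1} = (50 − m_{k+1}²)/d_k, a_{k+1} = ⌊(a₀ + m_{k+1})/d_{k+1}⌋ (starting m₀ = 0, d₀ = 1), with convergents p_k = a_k·p_{k-1} + p_{k-2}, q_k = a_k·q_{k-1} + q_{k-2} (p₋₁ = 1, q₋₁ = 0):
  k = 0: a₀ = 7; p₀/q₀ = 7/1; p₀² − 50·q₀² = 49 − 50 = -1.
  k = 1: m = 7, d = 1, a = ⌊(7 + 7)/1⌋ = 14; p/q = (14·7 + 1)/(14·1 + 0) = 99/14; p² − 50·q² = 9801 − 9800 = 1.
  The first convergent with p² − 50·q² = 1 gives the fundamental solution (x₁, y₁) = (99, 14).
Step 2: Apply the recurrence (x_{n+1}, y_{n+1}) = (x₁x_n + 50y₁y_n, x₁y_n + y₁x_n) repeatedly.
  From (x_1, y_1) = (99, 14): x_2 = 99·99 + 50·14·14 = 19601; y_2 = 99·14 + 14·99 = 2772.
Step 3: Verify x_2² - 50·y_2² = 384199201 - 384199200 = 1 (should be 1). ✓

(x_1, y_1) = (99, 14); (x_2, y_2) = (19601, 2772).


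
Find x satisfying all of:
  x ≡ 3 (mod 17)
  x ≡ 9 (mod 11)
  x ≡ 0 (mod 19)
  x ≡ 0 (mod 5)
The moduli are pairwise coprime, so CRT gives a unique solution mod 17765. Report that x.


Product of moduli M = 17 · 11 · 19 · 5 = 17765.
Merge one congruence at a time:
  Start: x ≡ 3 (mod 17).
  Combine with x ≡ 9 (mod 11); new modulus lcm = 187.
    Write x = 3 + 17·t and substitute into x ≡ 9 (mod 11): 17·t ≡ 9 − 3 = 6 (mod 11).
    Reduce coefficients mod 11: 6·t ≡ 6 (mod 11).
    The inverse of 6 mod 11 is 2 (since 6·2 = 12 = 1·11 + 1), so t ≡ 2·6 = 12 ≡ 1 (mod 11).
    Then x = 3 + 17·1 = 20, valid modulo lcm(17, 11) = 187: x ≡ 20 (mod 187).
  Combine with x ≡ 0 (mod 19); new modulus lcm = 3553.
    Write x = 20 + 187·t and substitute into x ≡ 0 (mod 19): 187·t ≡ 0 − 20 = -20 (mod 19).
    Reduce coefficients mod 19: 16·t ≡ 18 (mod 19).
    The inverse of 16 mod 19 is 6 (since 16·6 = 96 = 5·19 + 1), so t ≡ 6·18 = 108 ≡ 13 (mod 19).
    Then x = 20 + 187·13 = 2451, valid modulo lcm(187, 19) = 3553: x ≡ 2451 (mod 3553).
  Combine with x ≡ 0 (mod 5); new modulus lcm = 17765.
    Write x = 2451 + 3553·t and substitute into x ≡ 0 (mod 5): 3553·t ≡ 0 − 2451 = -2451 (mod 5).
    Reduce coefficients mod 5: 3·t ≡ 4 (mod 5).
    The inverse of 3 mod 5 is 2 (since 3·2 = 6 = 1·5 + 1), so t ≡ 2·4 = 8 ≡ 3 (mod 5).
    Then x = 2451 + 3553·3 = 13110, valid modulo lcm(3553, 5) = 17765: x ≡ 13110 (mod 17765).
Verify against each original: 13110 mod 17 = 3, 13110 mod 11 = 9, 13110 mod 19 = 0, 13110 mod 5 = 0.

x ≡ 13110 (mod 17765).


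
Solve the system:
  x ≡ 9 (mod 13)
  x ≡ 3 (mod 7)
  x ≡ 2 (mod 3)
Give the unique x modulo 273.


Moduli 13, 7, 3 are pairwise coprime; by CRT there is a unique solution modulo M = 13 · 7 · 3 = 273.
Solve pairwise, accumulating the modulus:
  Start with x ≡ 9 (mod 13).
  Combine with x ≡ 3 (mod 7): since gcd(13, 7) = 1, we get a unique residue mod 91.
    Write x = 9 + 13·t and substitute into x ≡ 3 (mod 7): 13·t ≡ 3 − 9 = -6 (mod 7).
    Reduce coefficients mod 7: 6·t ≡ 1 (mod 7).
    The inverse of 6 mod 7 is 6 (since 6·6 = 36 = 5·7 + 1), so t ≡ 6·1 = 6 ≡ 6 (mod 7).
    Then x = 9 + 13·6 = 87, valid modulo lcm(13, 7) = 91: x ≡ 87 (mod 91).
  Combine with x ≡ 2 (mod 3): since gcd(91, 3) = 1, we get a unique residue mod 273.
    Write x = 87 + 91·t and substitute into x ≡ 2 (mod 3): 91·t ≡ 2 − 87 = -85 (mod 3).
    Reduce coefficients mod 3: 1·t ≡ 2 (mod 3).
    So t ≡ 2 (mod 3).
    Then x = 87 + 91·2 = 269, valid modulo lcm(91, 3) = 273: x ≡ 269 (mod 273).
Verify: 269 mod 13 = 9 ✓, 269 mod 7 = 3 ✓, 269 mod 3 = 2 ✓.

x ≡ 269 (mod 273).


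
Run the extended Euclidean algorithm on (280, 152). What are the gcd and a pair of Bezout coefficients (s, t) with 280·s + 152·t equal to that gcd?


Euclidean algorithm on (280, 152) — divide until remainder is 0:
  280 = 1 · 152 + 128
  152 = 1 · 128 + 24
  128 = 5 · 24 + 8
  24 = 3 · 8 + 0
gcd(280, 152) = 8.
Track Bezout coefficients alongside the remainders: start with r₀ = 280 = a·1 + b·0 (s = 1, t = 0) and r₁ = 152 = a·0 + b·1 (s = 0, t = 1); each new remainder r_{k+1} = r_{k-1} − q_k·r_k inherits s_{k+1} = s_{k-1} − q_k·s_k, t_{k+1} = t_{k-1} − q_k·t_k, so r_k = a·s_k + b·t_k at every step:
  q = 1: r = 128, s = 1 − 1·0 = 1, t = 0 − 1·1 = -1  (check: 280·1 + 152·(-1) = 128)
  q = 1: r = 24, s = 0 − 1·1 = -1, t = 1 − 1·(-1) = 2  (check: 280·(-1) + 152·2 = 24)
  q = 5: r = 8, s = 1 − 5·(-1) = 6, t = -1 − 5·2 = -11  (check: 280·6 + 152·(-11) = 8)
The row with r = 8 (the gcd) gives the Bezout coefficients s = 6, t = -11.
Result: 280 · (6) + 152 · (-11) = 8.

gcd(280, 152) = 8; s = 6, t = -11 (check: 280·6 + 152·(-11) = 8).


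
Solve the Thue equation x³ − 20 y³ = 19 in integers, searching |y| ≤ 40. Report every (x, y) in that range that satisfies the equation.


The equation is x³ - 20y³ = 19. For fixed y, x³ = 20·y³ + 19, so a solution requires the RHS to be a perfect cube.
Strategy: iterate y from -40 to 40, compute RHS = 20·y³ + 19, and check whether it is a (positive or negative) perfect cube.
Check small values of y:
  y = 0: RHS = 19 is not a perfect cube.
  y = 1: RHS = 39 is not a perfect cube.
  y = -1: RHS = -1 = (-1)³ ⇒ x = -1 works.
  y = 2: RHS = 179 is not a perfect cube.
  y = -2: RHS = -141 is not a perfect cube.
  y = 3: RHS = 559 is not a perfect cube.
  y = -3: RHS = -521 is not a perfect cube.
Continuing the search up to |y| = 40 finds no further solutions beyond those listed.
Collected solutions: (-1, -1).

Solutions (with |y| ≤ 40): (-1, -1).


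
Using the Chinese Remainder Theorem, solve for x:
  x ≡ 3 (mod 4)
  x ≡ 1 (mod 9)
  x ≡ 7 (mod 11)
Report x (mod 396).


Moduli 4, 9, 11 are pairwise coprime; by CRT there is a unique solution modulo M = 4 · 9 · 11 = 396.
Solve pairwise, accumulating the modulus:
  Start with x ≡ 3 (mod 4).
  Combine with x ≡ 1 (mod 9): since gcd(4, 9) = 1, we get a unique residue mod 36.
    Write x = 3 + 4·t and substitute into x ≡ 1 (mod 9): 4·t ≡ 1 − 3 = -2 (mod 9).
    Reduce coefficients mod 9: 4·t ≡ 7 (mod 9).
    The inverse of 4 mod 9 is 7 (since 4·7 = 28 = 3·9 + 1), so t ≡ 7·7 = 49 ≡ 4 (mod 9).
    Then x = 3 + 4·4 = 19, valid modulo lcm(4, 9) = 36: x ≡ 19 (mod 36).
  Combine with x ≡ 7 (mod 11): since gcd(36, 11) = 1, we get a unique residue mod 396.
    Write x = 19 + 36·t and substitute into x ≡ 7 (mod 11): 36·t ≡ 7 − 19 = -12 (mod 11).
    Reduce coefficients mod 11: 3·t ≡ 10 (mod 11).
    The inverse of 3 mod 11 is 4 (since 3·4 = 12 = 1·11 + 1), so t ≡ 4·10 = 40 ≡ 7 (mod 11).
    Then x = 19 + 36·7 = 271, valid modulo lcm(36, 11) = 396: x ≡ 271 (mod 396).
Verify: 271 mod 4 = 3 ✓, 271 mod 9 = 1 ✓, 271 mod 11 = 7 ✓.

x ≡ 271 (mod 396).


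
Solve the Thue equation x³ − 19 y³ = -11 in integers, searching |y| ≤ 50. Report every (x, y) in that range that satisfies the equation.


The equation is x³ - 19y³ = -11. For fixed y, x³ = 19·y³ − 11, so a solution requires the RHS to be a perfect cube.
Strategy: iterate y from -50 to 50, compute RHS = 19·y³ − 11, and check whether it is a (positive or negative) perfect cube.
Check small values of y:
  y = 0: RHS = -11 is not a perfect cube.
  y = 1: RHS = 8 = (2)³ ⇒ x = 2 works.
  y = -1: RHS = -30 is not a perfect cube.
  y = 2: RHS = 141 is not a perfect cube.
  y = -2: RHS = -163 is not a perfect cube.
  y = 3: RHS = 502 is not a perfect cube.
  y = -3: RHS = -524 is not a perfect cube.
Continuing the search up to |y| = 50 finds no further solutions beyond those listed.
Collected solutions: (2, 1).

Solutions (with |y| ≤ 50): (2, 1).


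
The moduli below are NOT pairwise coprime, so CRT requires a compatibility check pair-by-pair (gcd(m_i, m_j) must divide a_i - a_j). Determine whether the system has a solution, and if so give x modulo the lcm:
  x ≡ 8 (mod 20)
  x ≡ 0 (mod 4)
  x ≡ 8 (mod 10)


Moduli 20, 4, 10 are not pairwise coprime, so CRT works modulo lcm(m_i) when all pairwise compatibility conditions hold.
Pairwise compatibility: gcd(m_i, m_j) must divide a_i - a_j for every pair.
Merge one congruence at a time:
  Start: x ≡ 8 (mod 20).
  Combine with x ≡ 0 (mod 4): gcd(20, 4) = 4; 0 - 8 = -8, which IS divisible by 4, so compatible.
    Write x = 8 + 20·t and substitute into x ≡ 0 (mod 4): 20·t ≡ 0 − 8 = -8 (mod 4).
    Divide the congruence (and modulus) by g = 4: 5·t ≡ -2 (mod 1).
    Modulo 1 every t works; take t = 0.
    Then x = 8 + 20·0 = 8, valid modulo lcm(20, 4) = 20: x ≡ 8 (mod 20).
  Combine with x ≡ 8 (mod 10): gcd(20, 10) = 10; 8 - 8 = 0, which IS divisible by 10, so compatible.
    Write x = 8 + 20·t and substitute into x ≡ 8 (mod 10): 20·t ≡ 8 − 8 = 0 (mod 10).
    Divide the congruence (and modulus) by g = 10: 2·t ≡ 0 (mod 1).
    Modulo 1 every t works; take t = 0.
    Then x = 8 + 20·0 = 8, valid modulo lcm(20, 10) = 20: x ≡ 8 (mod 20).
Verify: 8 mod 20 = 8, 8 mod 4 = 0, 8 mod 10 = 8.

x ≡ 8 (mod 20).


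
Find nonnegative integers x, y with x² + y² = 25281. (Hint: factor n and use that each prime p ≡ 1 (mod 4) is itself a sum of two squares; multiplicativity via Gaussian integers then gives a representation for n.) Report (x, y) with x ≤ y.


Step 1: Factor n = 25281 = 3^2 · 53^2.
Step 2: Check the mod-4 condition on each prime factor: 3 ≡ 3 (mod 4), exponent 2 (must be even); 53 ≡ 1 (mod 4), exponent 2.
All primes ≡ 3 (mod 4) appear to even exponent (or don't appear), so by the two-squares theorem n IS expressible as a sum of two squares.
Step 3: Build a representation. Group n = k² · m with k = 3 and m = 53 · 53 = 2809 (a product of primes ≡ 1 (mod 4)); a representation of m scales to one of n via (k·x)² + (k·y)² = k²(x² + y²). Each prime p ≡ 1 (mod 4) is itself a sum of two squares; find a² by testing p − a² for a perfect square:
  53: 53 − 1² = 52, 53 − 2² = 49 = 7² ⇒ 53 = 2² + 7².
  Combine using the Brahmagupta–Fibonacci identity (a² + b²)(c² + d²) = (ac − bd)² + (ad + bc)² = (ac + bd)² + (ad − bc)²:
  53 · 53 = 2809: from (2² + 7²)(2² + 7²), take (2·2 − 7·7, 2·7 + 7·2) = (4 − 49, 14 + 14) = (-45, 28); dropping signs (only squares matter) gives (45, 28); check 45² + 28² = 2025 + 784 = 2809 ✓.
  Scale by k = 3: (3·45, 3·28) = (135, 84).
Step 4: Order so x ≤ y and verify: 84² + 135² = 7056 + 18225 = 25281 = n. ✓

n = 25281 = 84² + 135² (one valid representation with x ≤ y).


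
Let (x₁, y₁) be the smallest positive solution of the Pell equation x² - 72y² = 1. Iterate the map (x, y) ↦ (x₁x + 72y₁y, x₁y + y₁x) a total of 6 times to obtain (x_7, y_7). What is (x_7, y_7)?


Step 1: Find the fundamental solution (x₁, y₁) of x² - 72y² = 1.
  Expand √72 as a continued fraction. a₀ = ⌊√72⌋ = 8; iterate m_{k+1} = d_k·a_k − m_k, d_{k+1} = (72 − m_{k+1}²)/d_k, a_{k+1} = ⌊(a₀ + m_{k+1})/d_{k+1}⌋ (starting m₀ = 0, d₀ = 1), with convergents p_k = a_k·p_{k-1} + p_{k-2}, q_k = a_k·q_{k-1} + q_{k-2} (p₋₁ = 1, q₋₁ = 0):
  k = 0: a₀ = 8; p₀/q₀ = 8/1; p₀² − 72·q₀² = 64 − 72 = -8.
  k = 1: m = 8, d = 8, a = ⌊(8 + 8)/8⌋ = 2; p/q = (2·8 + 1)/(2·1 + 0) = 17/2; p² − 72·q² = 289 − 288 = 1.
  The first convergent with p² − 72·q² = 1 gives the fundamental solution (x₁, y₁) = (17, 2).
Step 2: Apply the recurrence (x_{n+1}, y_{n+1}) = (x₁x_n + 72y₁y_n, x₁y_n + y₁x_n) repeatedly.
  From (x_1, y_1) = (17, 2): x_2 = 17·17 + 72·2·2 = 577; y_2 = 17·2 + 2·17 = 68.
  From (x_2, y_2) = (577, 68): x_3 = 17·577 + 72·2·68 = 19601; y_3 = 17·68 + 2·577 = 2310.
  From (x_3, y_3) = (19601, 2310): x_4 = 17·19601 + 72·2·2310 = 665857; y_4 = 17·2310 + 2·19601 = 78472.
  From (x_4, y_4) = (665857, 78472): x_5 = 17·665857 + 72·2·78472 = 22619537; y_5 = 17·78472 + 2·665857 = 2665738.
  From (x_5, y_5) = (22619537, 2665738): x_6 = 17·22619537 + 72·2·2665738 = 768398401; y_6 = 17·2665738 + 2·22619537 = 90556620.
  From (x_6, y_6) = (768398401, 90556620): x_7 = 17·768398401 + 72·2·90556620 = 26102926097; y_7 = 17·90556620 + 2·768398401 = 3076259342.
Step 3: Verify x_7² - 72·y_7² = 681362750825443653409 - 681362750825443653408 = 1 (should be 1). ✓

(x_1, y_1) = (17, 2); (x_7, y_7) = (26102926097, 3076259342).


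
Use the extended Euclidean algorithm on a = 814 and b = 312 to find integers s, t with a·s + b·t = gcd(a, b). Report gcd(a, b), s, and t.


Euclidean algorithm on (814, 312) — divide until remainder is 0:
  814 = 2 · 312 + 190
  312 = 1 · 190 + 122
  190 = 1 · 122 + 68
  122 = 1 · 68 + 54
  68 = 1 · 54 + 14
  54 = 3 · 14 + 12
  14 = 1 · 12 + 2
  12 = 6 · 2 + 0
gcd(814, 312) = 2.
Track Bezout coefficients alongside the remainders: start with r₀ = 814 = a·1 + b·0 (s = 1, t = 0) and r₁ = 312 = a·0 + b·1 (s = 0, t = 1); each new remainder r_{k+1} = r_{k-1} − q_k·r_k inherits s_{k+1} = s_{k-1} − q_k·s_k, t_{k+1} = t_{k-1} − q_k·t_k, so r_k = a·s_k + b·t_k at every step:
  q = 2: r = 190, s = 1 − 2·0 = 1, t = 0 − 2·1 = -2  (check: 814·1 + 312·(-2) = 190)
  q = 1: r = 122, s = 0 − 1·1 = -1, t = 1 − 1·(-2) = 3  (check: 814·(-1) + 312·3 = 122)
  q = 1: r = 68, s = 1 − 1·(-1) = 2, t = -2 − 1·3 = -5  (check: 814·2 + 312·(-5) = 68)
  q = 1: r = 54, s = -1 − 1·2 = -3, t = 3 − 1·(-5) = 8  (check: 814·(-3) + 312·8 = 54)
  q = 1: r = 14, s = 2 − 1·(-3) = 5, t = -5 − 1·8 = -13  (check: 814·5 + 312·(-13) = 14)
  q = 3: r = 12, s = -3 − 3·5 = -18, t = 8 − 3·(-13) = 47  (check: 814·(-18) + 312·47 = 12)
  q = 1: r = 2, s = 5 − 1·(-18) = 23, t = -13 − 1·47 = -60  (check: 814·23 + 312·(-60) = 2)
The row with r = 2 (the gcd) gives the Bezout coefficients s = 23, t = -60.
Result: 814 · (23) + 312 · (-60) = 2.

gcd(814, 312) = 2; s = 23, t = -60 (check: 814·23 + 312·(-60) = 2).


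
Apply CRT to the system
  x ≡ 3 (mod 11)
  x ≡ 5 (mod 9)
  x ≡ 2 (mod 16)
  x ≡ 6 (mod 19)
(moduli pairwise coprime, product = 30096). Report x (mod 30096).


Product of moduli M = 11 · 9 · 16 · 19 = 30096.
Merge one congruence at a time:
  Start: x ≡ 3 (mod 11).
  Combine with x ≡ 5 (mod 9); new modulus lcm = 99.
    Write x = 3 + 11·t and substitute into x ≡ 5 (mod 9): 11·t ≡ 5 − 3 = 2 (mod 9).
    Reduce coefficients mod 9: 2·t ≡ 2 (mod 9).
    The inverse of 2 mod 9 is 5 (since 2·5 = 10 = 1·9 + 1), so t ≡ 5·2 = 10 ≡ 1 (mod 9).
    Then x = 3 + 11·1 = 14, valid modulo lcm(11, 9) = 99: x ≡ 14 (mod 99).
  Combine with x ≡ 2 (mod 16); new modulus lcm = 1584.
    Write x = 14 + 99·t and substitute into x ≡ 2 (mod 16): 99·t ≡ 2 − 14 = -12 (mod 16).
    Reduce coefficients mod 16: 3·t ≡ 4 (mod 16).
    The inverse of 3 mod 16 is 11 (since 3·11 = 33 = 2·16 + 1), so t ≡ 11·4 = 44 ≡ 12 (mod 16).
    Then x = 14 + 99·12 = 1202, valid modulo lcm(99, 16) = 1584: x ≡ 1202 (mod 1584).
  Combine with x ≡ 6 (mod 19); new modulus lcm = 30096.
    Write x = 1202 + 1584·t and substitute into x ≡ 6 (mod 19): 1584·t ≡ 6 − 1202 = -1196 (mod 19).
    Reduce coefficients mod 19: 7·t ≡ 1 (mod 19).
    The inverse of 7 mod 19 is 11 (since 7·11 = 77 = 4·19 + 1), so t ≡ 11·1 = 11 ≡ 11 (mod 19).
    Then x = 1202 + 1584·11 = 18626, valid modulo lcm(1584, 19) = 30096: x ≡ 18626 (mod 30096).
Verify against each original: 18626 mod 11 = 3, 18626 mod 9 = 5, 18626 mod 16 = 2, 18626 mod 19 = 6.

x ≡ 18626 (mod 30096).


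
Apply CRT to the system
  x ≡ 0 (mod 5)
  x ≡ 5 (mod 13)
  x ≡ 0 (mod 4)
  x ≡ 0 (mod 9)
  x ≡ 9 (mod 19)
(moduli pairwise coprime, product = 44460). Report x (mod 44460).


Product of moduli M = 5 · 13 · 4 · 9 · 19 = 44460.
Merge one congruence at a time:
  Start: x ≡ 0 (mod 5).
  Combine with x ≡ 5 (mod 13); new modulus lcm = 65.
    Write x = 0 + 5·t and substitute into x ≡ 5 (mod 13): 5·t ≡ 5 − 0 = 5 (mod 13).
    The inverse of 5 mod 13 is 8 (since 5·8 = 40 = 3·13 + 1), so t ≡ 8·5 = 40 ≡ 1 (mod 13).
    Then x = 0 + 5·1 = 5, valid modulo lcm(5, 13) = 65: x ≡ 5 (mod 65).
  Combine with x ≡ 0 (mod 4); new modulus lcm = 260.
    Write x = 5 + 65·t and substitute into x ≡ 0 (mod 4): 65·t ≡ 0 − 5 = -5 (mod 4).
    Reduce coefficients mod 4: 1·t ≡ 3 (mod 4).
    So t ≡ 3 (mod 4).
    Then x = 5 + 65·3 = 200, valid modulo lcm(65, 4) = 260: x ≡ 200 (mod 260).
  Combine with x ≡ 0 (mod 9); new modulus lcm = 2340.
    Write x = 200 + 260·t and substitute into x ≡ 0 (mod 9): 260·t ≡ 0 − 200 = -200 (mod 9).
    Reduce coefficients mod 9: 8·t ≡ 7 (mod 9).
    The inverse of 8 mod 9 is 8 (since 8·8 = 64 = 7·9 + 1), so t ≡ 8·7 = 56 ≡ 2 (mod 9).
    Then x = 200 + 260·2 = 720, valid modulo lcm(260, 9) = 2340: x ≡ 720 (mod 2340).
  Combine with x ≡ 9 (mod 19); new modulus lcm = 44460.
    Write x = 720 + 2340·t and substitute into x ≡ 9 (mod 19): 2340·t ≡ 9 − 720 = -711 (mod 19).
    Reduce coefficients mod 19: 3·t ≡ 11 (mod 19).
    The inverse of 3 mod 19 is 13 (since 3·13 = 39 = 2·19 + 1), so t ≡ 13·11 = 143 ≡ 10 (mod 19).
    Then x = 720 + 2340·10 = 24120, valid modulo lcm(2340, 19) = 44460: x ≡ 24120 (mod 44460).
Verify against each original: 24120 mod 5 = 0, 24120 mod 13 = 5, 24120 mod 4 = 0, 24120 mod 9 = 0, 24120 mod 19 = 9.

x ≡ 24120 (mod 44460).


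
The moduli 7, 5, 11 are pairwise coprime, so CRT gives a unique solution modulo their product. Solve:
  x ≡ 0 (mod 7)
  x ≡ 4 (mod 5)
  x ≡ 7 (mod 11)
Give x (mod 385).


Moduli 7, 5, 11 are pairwise coprime; by CRT there is a unique solution modulo M = 7 · 5 · 11 = 385.
Solve pairwise, accumulating the modulus:
  Start with x ≡ 0 (mod 7).
  Combine with x ≡ 4 (mod 5): since gcd(7, 5) = 1, we get a unique residue mod 35.
    Write x = 0 + 7·t and substitute into x ≡ 4 (mod 5): 7·t ≡ 4 − 0 = 4 (mod 5).
    Reduce coefficients mod 5: 2·t ≡ 4 (mod 5).
    The inverse of 2 mod 5 is 3 (since 2·3 = 6 = 1·5 + 1), so t ≡ 3·4 = 12 ≡ 2 (mod 5).
    Then x = 0 + 7·2 = 14, valid modulo lcm(7, 5) = 35: x ≡ 14 (mod 35).
  Combine with x ≡ 7 (mod 11): since gcd(35, 11) = 1, we get a unique residue mod 385.
    Write x = 14 + 35·t and substitute into x ≡ 7 (mod 11): 35·t ≡ 7 − 14 = -7 (mod 11).
    Reduce coefficients mod 11: 2·t ≡ 4 (mod 11).
    The inverse of 2 mod 11 is 6 (since 2·6 = 12 = 1·11 + 1), so t ≡ 6·4 = 24 ≡ 2 (mod 11).
    Then x = 14 + 35·2 = 84, valid modulo lcm(35, 11) = 385: x ≡ 84 (mod 385).
Verify: 84 mod 7 = 0 ✓, 84 mod 5 = 4 ✓, 84 mod 11 = 7 ✓.

x ≡ 84 (mod 385).


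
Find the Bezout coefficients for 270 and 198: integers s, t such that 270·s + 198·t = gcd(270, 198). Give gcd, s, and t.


Euclidean algorithm on (270, 198) — divide until remainder is 0:
  270 = 1 · 198 + 72
  198 = 2 · 72 + 54
  72 = 1 · 54 + 18
  54 = 3 · 18 + 0
gcd(270, 198) = 18.
Track Bezout coefficients alongside the remainders: start with r₀ = 270 = a·1 + b·0 (s = 1, t = 0) and r₁ = 198 = a·0 + b·1 (s = 0, t = 1); each new remainder r_{k+1} = r_{k-1} − q_k·r_k inherits s_{k+1} = s_{k-1} − q_k·s_k, t_{k+1} = t_{k-1} − q_k·t_k, so r_k = a·s_k + b·t_k at every step:
  q = 1: r = 72, s = 1 − 1·0 = 1, t = 0 − 1·1 = -1  (check: 270·1 + 198·(-1) = 72)
  q = 2: r = 54, s = 0 − 2·1 = -2, t = 1 − 2·(-1) = 3  (check: 270·(-2) + 198·3 = 54)
  q = 1: r = 18, s = 1 − 1·(-2) = 3, t = -1 − 1·3 = -4  (check: 270·3 + 198·(-4) = 18)
The row with r = 18 (the gcd) gives the Bezout coefficients s = 3, t = -4.
Result: 270 · (3) + 198 · (-4) = 18.

gcd(270, 198) = 18; s = 3, t = -4 (check: 270·3 + 198·(-4) = 18).


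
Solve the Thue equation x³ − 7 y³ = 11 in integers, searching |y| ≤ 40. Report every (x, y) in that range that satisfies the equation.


The equation is x³ - 7y³ = 11. For fixed y, x³ = 7·y³ + 11, so a solution requires the RHS to be a perfect cube.
Strategy: iterate y from -40 to 40, compute RHS = 7·y³ + 11, and check whether it is a (positive or negative) perfect cube.
Check small values of y:
  y = 0: RHS = 11 is not a perfect cube.
  y = 1: RHS = 18 is not a perfect cube.
  y = -1: RHS = 4 is not a perfect cube.
  y = 2: RHS = 67 is not a perfect cube.
  y = -2: RHS = -45 is not a perfect cube.
  y = 3: RHS = 200 is not a perfect cube.
  y = -3: RHS = -178 is not a perfect cube.
Continuing the search up to |y| = 40 finds no solutions either.
No (x, y) in the scanned range satisfies the equation.

No integer solutions with |y| ≤ 40.


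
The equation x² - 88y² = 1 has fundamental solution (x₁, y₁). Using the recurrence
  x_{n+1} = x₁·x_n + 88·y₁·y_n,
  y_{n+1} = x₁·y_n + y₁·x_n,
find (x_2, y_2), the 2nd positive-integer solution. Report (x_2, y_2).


Step 1: Find the fundamental solution (x₁, y₁) of x² - 88y² = 1.
  Expand √88 as a continued fraction. a₀ = ⌊√88⌋ = 9; iterate m_{k+1} = d_k·a_k − m_k, d_{k+1} = (88 − m_{k+1}²)/d_k, a_{k+1} = ⌊(a₀ + m_{k+1})/d_{k+1}⌋ (starting m₀ = 0, d₀ = 1), with convergents p_k = a_k·p_{k-1} + p_{k-2}, q_k = a_k·q_{k-1} + q_{k-2} (p₋₁ = 1, q₋₁ = 0):
  k = 0: a₀ = 9; p₀/q₀ = 9/1; p₀² − 88·q₀² = 81 − 88 = -7.
  k = 1: m = 9, d = 7, a = ⌊(9 + 9)/7⌋ = 2; p/q = (2·9 + 1)/(2·1 + 0) = 19/2; p² − 88·q² = 361 − 352 = 9.
  k = 2: m = 5, d = 9, a = ⌊(9 + 5)/9⌋ = 1; p/q = (1·19 + 9)/(1·2 + 1) = 28/3; p² − 88·q² = 784 − 792 = -8.
  k = 3: m = 4, d = 8, a = ⌊(9 + 4)/8⌋ = 1; p/q = (1·28 + 19)/(1·3 + 2) = 47/5; p² − 88·q² = 2209 − 2200 = 9.
  k = 4: m = 4, d = 9, a = ⌊(9 + 4)/9⌋ = 1; p/q = (1·47 + 28)/(1·5 + 3) = 75/8; p² − 88·q² = 5625 − 5632 = -7.
  k = 5: m = 5, d = 7, a = ⌊(9 + 5)/7⌋ = 2; p/q = (2·75 + 47)/(2·8 + 5) = 197/21; p² − 88·q² = 38809 − 38808 = 1.
  The first convergent with p² − 88·q² = 1 gives the fundamental solution (x₁, y₁) = (197, 21).
Step 2: Apply the recurrence (x_{n+1}, y_{n+1}) = (x₁x_n + 88y₁y_n, x₁y_n + y₁x_n) repeatedly.
  From (x_1, y_1) = (197, 21): x_2 = 197·197 + 88·21·21 = 77617; y_2 = 197·21 + 21·197 = 8274.
Step 3: Verify x_2² - 88·y_2² = 6024398689 - 6024398688 = 1 (should be 1). ✓

(x_1, y_1) = (197, 21); (x_2, y_2) = (77617, 8274).


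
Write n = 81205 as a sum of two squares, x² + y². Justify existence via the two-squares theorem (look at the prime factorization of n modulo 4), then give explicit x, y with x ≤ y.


Step 1: Factor n = 81205 = 5 · 109 · 149.
Step 2: Check the mod-4 condition on each prime factor: 5 ≡ 1 (mod 4), exponent 1; 109 ≡ 1 (mod 4), exponent 1; 149 ≡ 1 (mod 4), exponent 1.
All primes ≡ 3 (mod 4) appear to even exponent (or don't appear), so by the two-squares theorem n IS expressible as a sum of two squares.
Step 3: Build a representation. Here n = 5 · 109 · 149 is a product of primes ≡ 1 (mod 4). Each prime p ≡ 1 (mod 4) is itself a sum of two squares; find a² by testing p − a² for a perfect square:
  5: 5 − 1² = 4 = 2² ⇒ 5 = 1² + 2².
  109: 109 − 1² = 108, 109 − 2² = 105, 109 − 3² = 100 = 10² ⇒ 109 = 3² + 10².
  149: 149 − 1² = 148, 149 − 2² = 145, 149 − 3² = 140, 149 − 4² = 133, 149 − 5² = 124, 149 − 6² = 113, 149 − 7² = 100 = 10² ⇒ 149 = 7² + 10².
  Combine using the Brahmagupta–Fibonacci identity (a² + b²)(c² + d²) = (ac − bd)² + (ad + bc)² = (ac + bd)² + (ad − bc)²:
  5 · 109 = 545: from (1² + 2²)(3² + 10²), take (1·3 − 2·10, 1·10 + 2·3) = (3 − 20, 10 + 6) = (-17, 16); dropping signs (only squares matter) gives (17, 16); check 17² + 16² = 289 + 256 = 545 ✓.
  545 · 149 = 81205: from (17² + 16²)(7² + 10²), take (17·7 − 16·10, 17·10 + 16·7) = (119 − 160, 170 + 112) = (-41, 282); dropping signs (only squares matter) gives (41, 282); check 41² + 282² = 1681 + 79524 = 81205 ✓.
Step 4: Order so x ≤ y and verify: 41² + 282² = 1681 + 79524 = 81205 = n. ✓

n = 81205 = 41² + 282² (one valid representation with x ≤ y).
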